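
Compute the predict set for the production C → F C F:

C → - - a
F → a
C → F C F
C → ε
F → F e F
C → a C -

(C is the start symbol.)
PREDICT(C → F C F) = (FIRST(RHS) \ {ε}) ∪ (FOLLOW(C) if ε ∈ FIRST(RHS), i.e. RHS ⇒* ε)
FIRST(F) = { 'a' }
FIRST(F C F) = { 'a' }
ε ∉ FIRST(F C F), so FOLLOW(C) is not added.
PREDICT(C → F C F) = { 'a' }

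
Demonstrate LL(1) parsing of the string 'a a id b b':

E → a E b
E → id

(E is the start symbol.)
Stack is shown with the top on the left.

Stack      Input         Action
-------------------------------
E $        a a id b b $  output E → a E b
a E b $    a a id b b $  match 'a'
E b $      a id b b $    output E → a E b
a E b b $  a id b b $    match 'a'
E b b $    id b b $      output E → id
id b b $   id b b $      match 'id'
b b $      b b $         match 'b'
b $        b $           match 'b'
$          $             accept

The string is accepted.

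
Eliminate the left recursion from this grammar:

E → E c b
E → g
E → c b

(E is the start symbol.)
E is directly left-recursive. The standard transformation for
  A → A α₁ | ... | A α_m | β₁ | ... | β_n
is
  A  → β₁ A' | ... | β_n A'
  A' → α₁ A' | ... | α_m A' | ε

E → g becomes E → g E'
E → c b becomes E → c b E'
E → E c b becomes E' → c b E'
Add E' → ε

Resulting grammar:
E → g E'
E → c b E'
E' → c b E'
E' → ε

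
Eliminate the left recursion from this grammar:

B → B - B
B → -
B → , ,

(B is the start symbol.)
B → - B'
B → , , B'
B' → - B B'
B' → ε

B is directly left-recursive. The standard transformation for
  A → A α₁ | ... | A α_m | β₁ | ... | β_n
is
  A  → β₁ A' | ... | β_n A'
  A' → α₁ A' | ... | α_m A' | ε

B → - becomes B → - B'
B → , , becomes B → , , B'
B → B - B becomes B' → - B B'
Add B' → ε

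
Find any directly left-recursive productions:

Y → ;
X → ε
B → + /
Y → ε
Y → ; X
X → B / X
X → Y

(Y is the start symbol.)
No direct left recursion

Y → ;: starts with ';'
X → ε: starts with ε
B → + /: starts with '+'
Y → ε: starts with ε
Y → ; X: starts with ';'
X → B / X: starts with B
X → Y: starts with Y

No direct left recursion found.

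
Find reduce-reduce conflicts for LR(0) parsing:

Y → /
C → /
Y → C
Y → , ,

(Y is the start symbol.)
Yes — I2: [C → / .] vs [Y → / .]

Augment with Y' → Y and build the canonical LR(0) collection (I0 = CLOSURE({[Y' → . Y]}), then GOTO on every symbol after a dot until no new states appear). It has 6 states:
  I0: { [C → . /], [Y → . , ,], [Y → . /], [Y → . C], [Y' → . Y] }  — shift
  I1: { [Y → , . ,] }  — shift
  I2: { [C → / .], [Y → / .] }  — 2 reduces
  I3: { [Y → C .] }  — reduce
  I4: { [Y' → Y .] }  — accept
  I5: { [Y → , , .] }  — reduce

I2 contains complete items [C → / .], [Y → / .] — reduce-reduce conflict.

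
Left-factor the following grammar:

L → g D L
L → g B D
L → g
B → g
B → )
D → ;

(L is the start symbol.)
L → g L'
L' → D L
L' → B D
L' → ε
B → g
B → )
D → ;

Left-factoring transforms A → αβ₁ | αβ₂ into A → αA' and A' → β₁ | β₂
(α is the longest common prefix among the alternatives). Repeat until
no nonterminal has two alternatives with a common prefix.

Round 1: L has alternatives sharing prefix 'g'. Introduce L': L → g L'
  Add: L' → D L
  Add: L' → B D
  Add: L' → ε

No remaining common prefixes — done.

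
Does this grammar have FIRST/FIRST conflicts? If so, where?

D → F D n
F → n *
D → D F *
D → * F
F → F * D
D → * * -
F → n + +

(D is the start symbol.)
A FIRST/FIRST conflict occurs when two productions N → α and N → β for the same non-terminal have FIRST(α) ∩ FIRST(β) ≠ ∅ (with ε ∈ FIRST of a nullable right-hand side, so two nullable alternatives also conflict).

FIRST sets of the non-terminals at (or reachable through a nullable prefix from) the front of some alternative:
  FIRST(F) = { 'n' }
  FIRST(D) = { '*', 'n' }

Productions for D:
  D → F D n: FIRST = { 'n' }
  D → D F *: FIRST = { '*', 'n' }
  D → * F: FIRST = { '*' }
  D → * * -: FIRST = { '*' }
Productions for F:
  F → n *: FIRST = { 'n' }
  F → F * D: FIRST = { 'n' }
  F → n + +: FIRST = { 'n' }

Conflict for D: D → F D n and D → D F *
  Overlap: { 'n' }
Conflict for D: D → D F * and D → * F
  Overlap: { '*' }
Conflict for D: D → D F * and D → * * -
  Overlap: { '*' }
Conflict for D: D → * F and D → * * -
  Overlap: { '*' }
Conflict for F: F → n * and F → F * D
  Overlap: { 'n' }
Conflict for F: F → n * and F → n + +
  Overlap: { 'n' }
Conflict for F: F → F * D and F → n + +
  Overlap: { 'n' }

Answer: Yes. D → F D n / D → D F '*' on { 'n' }; D → D F '*' / D → '*' F on { '*' }; D → D F '*' / D → '*' '*' '-' on { '*' }; D → '*' F / D → '*' '*' '-' on { '*' }; F → n '*' / F → F '*' D on { 'n' }; F → n '*' / F → n '+' '+' on { 'n' }; F → F '*' D / F → n '+' '+' on { 'n' }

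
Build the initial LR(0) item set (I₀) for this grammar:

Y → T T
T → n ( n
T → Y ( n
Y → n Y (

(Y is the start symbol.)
First, augment the grammar with Y' → Y
I₀ = CLOSURE({ [Y' → . Y] }):
  [Y' → . Y] has the dot before Y: add [Y → . T T], [Y → . n Y (]
  [Y → . T T] has the dot before T: add [T → . n ( n], [T → . Y ( n]
No further items can be added.

I₀ = { [T → . Y ( n], [T → . n ( n], [Y → . T T], [Y → . n Y (], [Y' → . Y] }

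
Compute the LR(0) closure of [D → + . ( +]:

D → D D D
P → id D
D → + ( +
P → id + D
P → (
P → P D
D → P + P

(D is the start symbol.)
To compute CLOSURE, for each item [A → α.Bβ] where B is a non-terminal, add [B → .γ] for all productions B → γ; repeat for the newly added items until nothing changes.

Start with: [D → + . ( +]
The dot precedes the terminal '(', so nothing is added.

CLOSURE = { [D → + . ( +] }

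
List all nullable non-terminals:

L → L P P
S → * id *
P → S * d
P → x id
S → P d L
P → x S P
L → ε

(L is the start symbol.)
{ 'L' }

ε-productions: L → ε
So L is immediately nullable.
No further non-terminal can be added: every production for the remaining non-terminals contains a terminal or a non-nullable non-terminal.
Nullable = { 'L' }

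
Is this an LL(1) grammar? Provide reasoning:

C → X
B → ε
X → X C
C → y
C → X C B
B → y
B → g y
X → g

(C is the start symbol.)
A grammar is LL(1) if for each non-terminal N with multiple productions, the predict sets of those productions are pairwise disjoint, where PREDICT(N → α) = (FIRST(α) \ {ε}) ∪ (FOLLOW(N) if α ⇒* ε).

Relevant sets:
  FIRST(X) = { 'g' }
  FOLLOW(B) = { $, 'g', 'y' }

For C:
  PREDICT(C → X) = { 'g' }
  PREDICT(C → y) = { 'y' }
  PREDICT(C → X C B) = { 'g' }
For B:
  PREDICT(B → ε) = { $, 'g', 'y' }
  PREDICT(B → y) = { 'y' }
  PREDICT(B → g y) = { 'g' }
For X:
  PREDICT(X → X C) = { 'g' }
  PREDICT(X → g) = { 'g' }

Conflict found: Predict set conflict for C: { 'g' }
The grammar is NOT LL(1).

Answer: No. Predict set conflict for C: { 'g' }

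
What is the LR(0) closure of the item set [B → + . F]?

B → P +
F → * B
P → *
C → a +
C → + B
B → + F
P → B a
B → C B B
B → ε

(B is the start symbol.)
Start with: [B → + . F]
  [B → + . F] has the dot before F: add [F → . * B]
No further items can be added.

CLOSURE = { [B → + . F], [F → . * B] }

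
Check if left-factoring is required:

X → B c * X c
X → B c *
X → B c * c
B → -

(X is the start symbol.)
Left-factoring is needed when two productions for the same non-terminal
share a common prefix on the right-hand side.

Productions for X:
  X → B c * X c
  X → B c *
  X → B c * c

Found common prefix 'B c *' in productions for X

Answer: Yes, X has productions with common prefix 'B c *'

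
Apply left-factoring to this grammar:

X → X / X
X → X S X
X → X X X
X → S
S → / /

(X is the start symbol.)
Left-factoring transforms A → αβ₁ | αβ₂ into A → αA' and A' → β₁ | β₂
(α is the longest common prefix among the alternatives). Repeat until
no nonterminal has two alternatives with a common prefix.

Round 1: X has alternatives sharing prefix 'X'. Introduce X': X → X X'
  Add: X' → / X
  Add: X' → S X
  Add: X' → X X

No remaining common prefixes — done.

Resulting grammar:
X → X X'
X' → / X
X' → S X
X' → X X
X → S
S → / /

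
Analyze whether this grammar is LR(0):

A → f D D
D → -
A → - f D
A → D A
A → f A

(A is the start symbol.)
Augment with A' → A and build the canonical LR(0) collection (I0 = CLOSURE({[A' → . A]}), then GOTO on every symbol after a dot until no new states appear). It has 12 states:
  I0: { [A → . - f D], [A → . D A], [A → . f A], [A → . f D D], [A' → . A], [D → . -] }  — shift
  I1: { [A → - . f D], [D → - .] }  — shift, reduce
  I2: { [A' → A .] }  — accept
  I3: { [A → . - f D], [A → . D A], [A → . f A], [A → . f D D], [A → D . A], [D → . -] }  — shift
  I4: { [A → . - f D], [A → . D A], [A → . f A], [A → . f D D], [A → f . A], [A → f . D D], [D → . -] }  — shift
  I5: { [A → f A .] }  — reduce
  I6: { [A → . - f D], [A → . D A], [A → . f A], [A → . f D D], [A → D . A], [A → f D . D], [D → . -] }  — shift
  I7: { [A → D A .] }  — reduce
  I8: { [A → . - f D], [A → . D A], [A → . f A], [A → . f D D], [A → D . A], [A → f D D .], [D → . -] }  — shift, reduce
  I9: { [A → - f . D], [D → . -] }  — shift
  I10: { [D → - .] }  — reduce
  I11: { [A → - f D .] }  — reduce

Conflict in state I1:
  Shift-reduce conflict between [D → - .] and [A → - . f D]
So the grammar is NOT LR(0).

Answer: No. Shift-reduce conflict between [D → - .] and [A → - . f D]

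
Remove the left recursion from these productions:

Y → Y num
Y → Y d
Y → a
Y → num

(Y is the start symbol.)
Y → a Y'
Y → num Y'
Y' → num Y'
Y' → d Y'
Y' → ε

Y is directly left-recursive. The standard transformation for
  A → A α₁ | ... | A α_m | β₁ | ... | β_n
is
  A  → β₁ A' | ... | β_n A'
  A' → α₁ A' | ... | α_m A' | ε

Y → a becomes Y → a Y'
Y → num becomes Y → num Y'
Y → Y num becomes Y' → num Y'
Y → Y d becomes Y' → d Y'
Add Y' → ε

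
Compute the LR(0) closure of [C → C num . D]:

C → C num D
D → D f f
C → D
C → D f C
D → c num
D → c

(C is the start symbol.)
Start with: [C → C num . D]
  [C → C num . D] has the dot before D: add [D → . D f f], [D → . c num], [D → . c]
No further items can be added.

CLOSURE = { [C → C num . D], [D → . D f f], [D → . c num], [D → . c] }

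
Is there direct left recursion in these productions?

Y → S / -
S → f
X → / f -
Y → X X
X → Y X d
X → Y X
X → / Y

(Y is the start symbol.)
Direct left recursion occurs when N → N α for some non-terminal N (the right-hand side begins with the left-hand side itself).

Y → S / -: starts with S
S → f: starts with f
X → / f -: starts with '/'
Y → X X: starts with X
X → Y X d: starts with Y
X → Y X: starts with Y
X → / Y: starts with '/'

No direct left recursion found.

Answer: No direct left recursion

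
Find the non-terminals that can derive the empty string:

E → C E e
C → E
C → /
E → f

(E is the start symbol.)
None

A non-terminal is nullable if it can derive ε (the empty string): either it has an ε-production, or it has a production whose right-hand side consists entirely of nullable non-terminals.

There are no ε-productions, so no non-terminal can derive ε.
No non-terminals are nullable.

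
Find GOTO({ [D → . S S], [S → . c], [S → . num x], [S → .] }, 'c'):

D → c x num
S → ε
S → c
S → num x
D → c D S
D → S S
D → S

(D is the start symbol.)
{ [S → c .] }

GOTO(I, 'c') = CLOSURE({ [A → αX.β] : [A → α.Xβ] ∈ I, X = 'c' })

Items with dot before 'c', with the dot advanced:
  [S → . c] → [S → c .]
Closure adds nothing (no advanced item has the dot before a non-terminal).

GOTO = { [S → c .] }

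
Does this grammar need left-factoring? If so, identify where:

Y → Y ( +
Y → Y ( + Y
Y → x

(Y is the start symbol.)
Left-factoring is needed when two productions for the same non-terminal
share a common prefix on the right-hand side.

Productions for Y:
  Y → Y ( +
  Y → Y ( + Y
  Y → x

Found common prefix 'Y ( +' in productions for Y

Answer: Yes, Y has productions with common prefix 'Y ( +'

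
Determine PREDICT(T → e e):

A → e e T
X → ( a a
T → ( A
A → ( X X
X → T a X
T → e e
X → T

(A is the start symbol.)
{ 'e' }

PREDICT(T → e e) = (FIRST(RHS) \ {ε}) ∪ (FOLLOW(T) if ε ∈ FIRST(RHS), i.e. RHS ⇒* ε)
FIRST(e e) = { 'e' }
ε ∉ FIRST(e e), so FOLLOW(T) is not added.
PREDICT(T → e e) = { 'e' }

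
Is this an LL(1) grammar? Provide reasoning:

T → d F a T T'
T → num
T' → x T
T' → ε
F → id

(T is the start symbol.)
A grammar is LL(1) if for each non-terminal N with multiple productions, the predict sets of those productions are pairwise disjoint, where PREDICT(N → α) = (FIRST(α) \ {ε}) ∪ (FOLLOW(N) if α ⇒* ε).

Relevant sets:
  FOLLOW(T') = { $, 'x' }

For T:
  PREDICT(T → d F a T T') = { 'd' }
  PREDICT(T → num) = { 'num' }
For T':
  PREDICT(T' → x T) = { 'x' }
  PREDICT(T' → ε) = { $, 'x' }
F has a single production, so nothing to check there.

Conflict found: Predict set conflict for T': { 'x' }
The grammar is NOT LL(1).

Answer: No. Predict set conflict for T': { 'x' }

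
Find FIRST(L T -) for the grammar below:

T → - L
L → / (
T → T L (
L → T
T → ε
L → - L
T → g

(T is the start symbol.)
{ '(', '-', '/', 'g' }

FIRST sets of the non-terminals involved (from the grammar, by fixed-point iteration):
  FIRST(L) = { '(', '-', '/', 'g', ε }
  FIRST(T) = { '(', '-', '/', 'g', ε }

To compute FIRST(L T -), process the symbols left to right:
Symbol L is a non-terminal. Add FIRST(L) \ {ε} = { '(', '-', '/', 'g' }
L is nullable (ε ∈ FIRST(L)), continue to the next symbol.
Symbol T is a non-terminal. Add FIRST(T) \ {ε} = { '(', '-', '/', 'g' }
T is nullable (ε ∈ FIRST(T)), continue to the next symbol.
Symbol - is a terminal. Add '-' and stop.
FIRST(L T -) = { '(', '-', '/', 'g' }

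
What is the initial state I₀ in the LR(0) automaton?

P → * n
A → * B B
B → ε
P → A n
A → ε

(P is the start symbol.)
First, augment the grammar with P' → P
I₀ = CLOSURE({ [P' → . P] }):
  [P' → . P] has the dot before P: add [P → . * n], [P → . A n]
  [P → . A n] has the dot before A: add [A → . * B B], [A → .]
No further items can be added.

I₀ = { [A → . * B B], [A → .], [P → . * n], [P → . A n], [P' → . P] }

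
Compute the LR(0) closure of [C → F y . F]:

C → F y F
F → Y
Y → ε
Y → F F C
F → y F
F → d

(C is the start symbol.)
{ [C → F y . F], [F → . Y], [F → . d], [F → . y F], [Y → . F F C], [Y → .] }

To compute CLOSURE, for each item [A → α.Bβ] where B is a non-terminal, add [B → .γ] for all productions B → γ; repeat for the newly added items until nothing changes.

Start with: [C → F y . F]
  [C → F y . F] has the dot before F: add [F → . Y], [F → . y F], [F → . d]
  [F → . Y] has the dot before Y: add [Y → .], [Y → . F F C]
No further items can be added.

CLOSURE = { [C → F y . F], [F → . Y], [F → . d], [F → . y F], [Y → . F F C], [Y → .] }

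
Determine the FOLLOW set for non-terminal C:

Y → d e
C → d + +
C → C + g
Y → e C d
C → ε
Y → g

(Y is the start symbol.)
{ '+', 'd' }

To compute FOLLOW(C), find every occurrence of C on a right-hand side N → α C β: add FIRST(β) \ {ε}, and if β is empty or nullable also add FOLLOW(N). Iterate to a fixed point.

In C → C + g: C is followed by '+' g, add FIRST('+' g) \ {ε} = { '+' }
In Y → e C d: C is followed by d, add FIRST(d) \ {ε} = { 'd' }

Taking the union: FOLLOW(C) = { '+', 'd' }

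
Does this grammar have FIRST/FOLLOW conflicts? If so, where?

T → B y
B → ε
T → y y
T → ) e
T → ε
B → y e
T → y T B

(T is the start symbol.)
Nullable non-terminals: B, T.
FIRST sets used below: FIRST(B) = { 'y', ε }

B: nullable alternative(s) B → ε; FOLLOW(B) = { $, 'y' }
  B → ε: FIRST \ {ε} = { } — this is the only nullable alternative, skip
  B → y e: FIRST \ {ε} = { 'y' } — overlaps FOLLOW(B) on { 'y' }: CONFLICT

T: nullable alternative(s) T → ε; FOLLOW(T) = { $, 'y' }
  T → B y: FIRST \ {ε} = { 'y' } — overlaps FOLLOW(T) on { 'y' }: CONFLICT
  T → y y: FIRST \ {ε} = { 'y' } — overlaps FOLLOW(T) on { 'y' }: CONFLICT
  T → ) e: FIRST \ {ε} = { ')' } — disjoint from FOLLOW(T)
  T → ε: FIRST \ {ε} = { } — this is the only nullable alternative, skip
  T → y T B: FIRST \ {ε} = { 'y' } — overlaps FOLLOW(T) on { 'y' }: CONFLICT

So the grammar has 4 FIRST/FOLLOW conflicts (marked CONFLICT above).

Answer: Yes. T → B y with FOLLOW(T) on { 'y' }; T → y y with FOLLOW(T) on { 'y' }; T → y T B with FOLLOW(T) on { 'y' }; B → y e with FOLLOW(B) on { 'y' }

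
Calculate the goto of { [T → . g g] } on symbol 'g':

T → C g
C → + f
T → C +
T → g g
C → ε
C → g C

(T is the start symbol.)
{ [T → g . g] }

GOTO(I, 'g') = CLOSURE({ [A → αX.β] : [A → α.Xβ] ∈ I, X = 'g' })

Items with dot before 'g', with the dot advanced:
  [T → . g g] → [T → g . g]
Closure adds nothing (no advanced item has the dot before a non-terminal).

GOTO = { [T → g . g] }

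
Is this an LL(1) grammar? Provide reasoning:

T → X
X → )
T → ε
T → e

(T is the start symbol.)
Yes, the grammar is LL(1).

A grammar is LL(1) if for each non-terminal N with multiple productions, the predict sets of those productions are pairwise disjoint, where PREDICT(N → α) = (FIRST(α) \ {ε}) ∪ (FOLLOW(N) if α ⇒* ε).

Relevant sets:
  FIRST(X) = { ')' }
  FOLLOW(T) = { $ }

For T:
  PREDICT(T → X) = { ')' }
  PREDICT(T → ε) = { $ }
  PREDICT(T → e) = { 'e' }
X has a single production, so nothing to check there.

All predict sets are disjoint. The grammar IS LL(1).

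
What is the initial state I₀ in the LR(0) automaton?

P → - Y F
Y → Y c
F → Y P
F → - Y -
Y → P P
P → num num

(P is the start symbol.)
First, augment the grammar with P' → P
I₀ = CLOSURE({ [P' → . P] }):
  [P' → . P] has the dot before P: add [P → . - Y F], [P → . num num]
No further items can be added.

I₀ = { [P → . - Y F], [P → . num num], [P' → . P] }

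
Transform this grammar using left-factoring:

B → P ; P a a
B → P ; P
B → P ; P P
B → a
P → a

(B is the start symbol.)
B → P ; P B'
B' → a a
B' → ε
B' → P
B → a
P → a

Left-factoring transforms A → αβ₁ | αβ₂ into A → αA' and A' → β₁ | β₂
(α is the longest common prefix among the alternatives). Repeat until
no nonterminal has two alternatives with a common prefix.

Round 1: B has alternatives sharing prefix 'P ; P'. Introduce B': B → P ; P B'
  Add: B' → a a
  Add: B' → ε
  Add: B' → P

No remaining common prefixes — done.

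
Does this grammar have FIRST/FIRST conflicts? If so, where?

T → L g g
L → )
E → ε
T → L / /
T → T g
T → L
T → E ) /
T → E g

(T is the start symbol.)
Yes. T → L g g / T → L '/' '/' on { ')' }; T → L g g / T → T g on { ')' }; T → L g g / T → L on { ')' }; T → L g g / T → E ')' '/' on { ')' }; T → L '/' '/' / T → T g on { ')' }; T → L '/' '/' / T → L on { ')' }; T → L '/' '/' / T → E ')' '/' on { ')' }; T → T g / T → L on { ')' }; T → T g / T → E ')' '/' on { ')' }; T → T g / T → E g on { 'g' }; T → L / T → E ')' '/' on { ')' }

FIRST sets of the non-terminals at (or reachable through a nullable prefix from) the front of some alternative:
  FIRST(L) = { ')' }
  FIRST(T) = { ')', 'g' }
  FIRST(E) = { ε }

Productions for T:
  T → L g g: FIRST = { ')' }
  T → L / /: FIRST = { ')' }
  T → T g: FIRST = { ')', 'g' }
  T → L: FIRST = { ')' }
  T → E ) /: FIRST = { ')' }
  T → E g: FIRST = { 'g' }
L, E have only one production, so no FIRST/FIRST conflict is possible there.

Conflict for T: T → L g g and T → L / /
  Overlap: { ')' }
Conflict for T: T → L g g and T → T g
  Overlap: { ')' }
Conflict for T: T → L g g and T → L
  Overlap: { ')' }
Conflict for T: T → L g g and T → E ) /
  Overlap: { ')' }
Conflict for T: T → L / / and T → T g
  Overlap: { ')' }
Conflict for T: T → L / / and T → L
  Overlap: { ')' }
Conflict for T: T → L / / and T → E ) /
  Overlap: { ')' }
Conflict for T: T → T g and T → L
  Overlap: { ')' }
Conflict for T: T → T g and T → E ) /
  Overlap: { ')' }
Conflict for T: T → T g and T → E g
  Overlap: { 'g' }
Conflict for T: T → L and T → E ) /
  Overlap: { ')' }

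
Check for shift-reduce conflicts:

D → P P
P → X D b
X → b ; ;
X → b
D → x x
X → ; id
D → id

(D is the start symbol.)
A shift-reduce conflict occurs when an LR(0) state has both:
  - a complete (reduce) item [A → α .] (dot at the end), and
  - a shift item [B → β . c γ] (dot before a terminal).

Augment with D' → D and build the canonical LR(0) collection (I0 = CLOSURE({[D' → . D]}), then GOTO on every symbol after a dot until no new states appear). It has 15 states:
  I0: { [D → . P P], [D → . id], [D → . x x], [D' → . D], [P → . X D b], [X → . ; id], [X → . b ; ;], [X → . b] }  — shift
  I1: { [X → ; . id] }  — shift
  I2: { [D' → D .] }  — accept
  I3: { [D → P . P], [P → . X D b], [X → . ; id], [X → . b ; ;], [X → . b] }  — shift
  I4: { [D → . P P], [D → . id], [D → . x x], [P → . X D b], [P → X . D b], [X → . ; id], [X → . b ; ;], [X → . b] }  — shift
  I5: { [X → b . ; ;], [X → b .] }  — shift, reduce
  I6: { [D → id .] }  — reduce
  I7: { [D → x . x] }  — shift
  I8: { [D → x x .] }  — reduce
  I9: { [X → b ; . ;] }  — shift
  I10: { [X → b ; ; .] }  — reduce
  I11: { [P → X D . b] }  — shift
  I12: { [P → X D b .] }  — reduce
  I13: { [D → P P .] }  — reduce
  I14: { [X → ; id .] }  — reduce

I5 contains reduce item [X → b .] and shift item [X → b . ; ;] — shift-reduce conflict.

Answer: Yes — I5: [X → b .] vs [X → b . ; ;]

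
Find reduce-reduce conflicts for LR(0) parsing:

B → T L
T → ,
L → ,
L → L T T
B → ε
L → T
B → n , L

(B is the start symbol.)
Yes — I6: [L → , .] vs [T → , .]

A reduce-reduce conflict occurs when an LR(0) state has two complete items [A → α .] and [B → β .] — both call for a reduction, and with no lookahead the parser cannot choose between them.

Augment with B' → B and build the canonical LR(0) collection (I0 = CLOSURE({[B' → . B]}), then GOTO on every symbol after a dot until no new states appear). It has 12 states:
  I0: { [B → . T L], [B → . n , L], [B → .], [B' → . B], [T → . ,] }  — shift, reduce
  I1: { [T → , .] }  — reduce
  I2: { [B' → B .] }  — accept
  I3: { [B → T . L], [L → . ,], [L → . L T T], [L → . T], [T → . ,] }  — shift
  I4: { [B → n . , L] }  — shift
  I5: { [B → n , . L], [L → . ,], [L → . L T T], [L → . T], [T → . ,] }  — shift
  I6: { [L → , .], [T → , .] }  — 2 reduces
  I7: { [B → n , L .], [L → L . T T], [T → . ,] }  — shift, reduce
  I8: { [L → T .] }  — reduce
  I9: { [L → L T . T], [T → . ,] }  — shift
  I10: { [L → L T T .] }  — reduce
  I11: { [B → T L .], [L → L . T T], [T → . ,] }  — shift, reduce

I6 contains complete items [L → , .], [T → , .] — reduce-reduce conflict.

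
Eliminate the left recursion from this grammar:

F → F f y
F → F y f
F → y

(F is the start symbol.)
F → y F'
F' → f y F'
F' → y f F'
F' → ε

F is directly left-recursive. The standard transformation for
  A → A α₁ | ... | A α_m | β₁ | ... | β_n
is
  A  → β₁ A' | ... | β_n A'
  A' → α₁ A' | ... | α_m A' | ε

F → y becomes F → y F'
F → F f y becomes F' → f y F'
F → F y f becomes F' → y f F'
Add F' → ε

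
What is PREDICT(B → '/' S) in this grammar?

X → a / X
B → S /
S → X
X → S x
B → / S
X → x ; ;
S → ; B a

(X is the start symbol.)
PREDICT(B → '/' S) = (FIRST(RHS) \ {ε}) ∪ (FOLLOW(B) if ε ∈ FIRST(RHS), i.e. RHS ⇒* ε)
FIRST('/' S) = { '/' }
ε ∉ FIRST('/' S), so FOLLOW(B) is not added.
PREDICT(B → '/' S) = { '/' }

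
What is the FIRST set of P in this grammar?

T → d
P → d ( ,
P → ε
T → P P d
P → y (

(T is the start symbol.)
From P → d ( ,:
  - d is a terminal: add 'd' and stop
From P → ε:
  - ε-production, so ε ∈ FIRST(P)
From P → y (:
  - y is a terminal: add 'y' and stop

Collecting: FIRST(P) = { 'd', 'y', ε }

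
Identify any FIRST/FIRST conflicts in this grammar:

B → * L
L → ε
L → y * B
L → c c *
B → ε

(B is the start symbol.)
No FIRST/FIRST conflicts.

Productions for B:
  B → * L: FIRST = { '*' }
  B → ε: FIRST = { ε }
Productions for L:
  L → ε: FIRST = { ε }
  L → y * B: FIRST = { 'y' }
  L → c c *: FIRST = { 'c' }

All alternatives of each non-terminal have pairwise disjoint FIRST sets.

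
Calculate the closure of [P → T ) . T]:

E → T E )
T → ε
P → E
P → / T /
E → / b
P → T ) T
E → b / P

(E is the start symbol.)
{ [P → T ) . T], [T → .] }

To compute CLOSURE, for each item [A → α.Bβ] where B is a non-terminal, add [B → .γ] for all productions B → γ; repeat for the newly added items until nothing changes.

Start with: [P → T ) . T]
  [P → T ) . T] has the dot before T: add [T → .]
No further items can be added.

CLOSURE = { [P → T ) . T], [T → .] }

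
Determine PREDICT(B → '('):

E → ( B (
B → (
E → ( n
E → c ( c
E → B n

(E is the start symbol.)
{ '(' }

PREDICT(B → '(') = (FIRST(RHS) \ {ε}) ∪ (FOLLOW(B) if ε ∈ FIRST(RHS), i.e. RHS ⇒* ε)
FIRST('(') = { '(' }
ε ∉ FIRST('('), so FOLLOW(B) is not added.
PREDICT(B → '(') = { '(' }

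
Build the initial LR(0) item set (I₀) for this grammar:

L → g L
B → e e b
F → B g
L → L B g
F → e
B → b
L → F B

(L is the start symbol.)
First, augment the grammar with L' → L
I₀ = CLOSURE({ [L' → . L] }):
  [L' → . L] has the dot before L: add [L → . g L], [L → . L B g], [L → . F B]
  [L → . F B] has the dot before F: add [F → . B g], [F → . e]
  [F → . B g] has the dot before B: add [B → . e e b], [B → . b]
No further items can be added.

I₀ = { [B → . b], [B → . e e b], [F → . B g], [F → . e], [L → . F B], [L → . L B g], [L → . g L], [L' → . L] }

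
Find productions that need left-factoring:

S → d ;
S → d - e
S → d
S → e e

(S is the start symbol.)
Left-factoring is needed when two productions for the same non-terminal
share a common prefix on the right-hand side.

Productions for S:
  S → d ;
  S → d - e
  S → d
  S → e e

Found common prefix 'd' in productions for S

Answer: Yes, S has productions with common prefix 'd'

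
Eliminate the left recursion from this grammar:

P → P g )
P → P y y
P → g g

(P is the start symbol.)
P → g g P'
P' → g ) P'
P' → y y P'
P' → ε

P is directly left-recursive. The standard transformation for
  A → A α₁ | ... | A α_m | β₁ | ... | β_n
is
  A  → β₁ A' | ... | β_n A'
  A' → α₁ A' | ... | α_m A' | ε

P → g g becomes P → g g P'
P → P g ) becomes P' → g ) P'
P → P y y becomes P' → y y P'
Add P' → ε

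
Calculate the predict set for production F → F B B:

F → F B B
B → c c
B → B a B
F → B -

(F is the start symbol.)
{ 'c' }

PREDICT(F → F B B) = (FIRST(RHS) \ {ε}) ∪ (FOLLOW(F) if ε ∈ FIRST(RHS), i.e. RHS ⇒* ε)
FIRST(F) = { 'c' }
FIRST(F B B) = { 'c' }
ε ∉ FIRST(F B B), so FOLLOW(F) is not added.
PREDICT(F → F B B) = { 'c' }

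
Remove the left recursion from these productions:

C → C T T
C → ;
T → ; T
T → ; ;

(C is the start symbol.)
C → ; C'
C' → T T C'
C' → ε
T → ; T
T → ; ;

C is directly left-recursive. The standard transformation for
  A → A α₁ | ... | A α_m | β₁ | ... | β_n
is
  A  → β₁ A' | ... | β_n A'
  A' → α₁ A' | ... | α_m A' | ε

C → ; becomes C → ; C'
C → C T T becomes C' → T T C'
Add C' → ε

Productions for other non-terminals are unchanged:
  T → ; T
  T → ; ;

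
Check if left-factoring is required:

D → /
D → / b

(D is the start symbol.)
Yes, D has productions with common prefix '/'

Left-factoring is needed when two productions for the same non-terminal
share a common prefix on the right-hand side.

Productions for D:
  D → /
  D → / b

Found common prefix '/' in productions for D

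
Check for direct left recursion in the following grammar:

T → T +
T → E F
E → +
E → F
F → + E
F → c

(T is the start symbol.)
T → T +: LEFT RECURSIVE (starts with T)
T → E F: starts with E
E → +: starts with '+'
E → F: starts with F
F → + E: starts with '+'
F → c: starts with c

The grammar has direct left recursion on: T.

Answer: Yes, T is left-recursive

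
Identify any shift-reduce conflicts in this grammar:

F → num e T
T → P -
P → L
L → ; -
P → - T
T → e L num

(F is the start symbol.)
No shift-reduce conflicts

A shift-reduce conflict occurs when an LR(0) state has both:
  - a complete (reduce) item [A → α .] (dot at the end), and
  - a shift item [B → β . c γ] (dot before a terminal).

Augment with F' → F and build the canonical LR(0) collection (I0 = CLOSURE({[F' → . F]}), then GOTO on every symbol after a dot until no new states appear). It has 15 states:
  I0: { [F → . num e T], [F' → . F] }  — shift
  I1: { [F' → F .] }  — accept
  I2: { [F → num . e T] }  — shift
  I3: { [F → num e . T], [L → . ; -], [P → . - T], [P → . L], [T → . P -], [T → . e L num] }  — shift
  I4: { [L → . ; -], [P → - . T], [P → . - T], [P → . L], [T → . P -], [T → . e L num] }  — shift
  I5: { [L → ; . -] }  — shift
  I6: { [P → L .] }  — reduce
  I7: { [T → P . -] }  — shift
  I8: { [F → num e T .] }  — reduce
  I9: { [L → . ; -], [T → e . L num] }  — shift
  I10: { [T → e L . num] }  — shift
  I11: { [T → e L num .] }  — reduce
  I12: { [T → P - .] }  — reduce
  I13: { [L → ; - .] }  — reduce
  I14: { [P → - T .] }  — reduce

No state contains both a complete item and a shift item.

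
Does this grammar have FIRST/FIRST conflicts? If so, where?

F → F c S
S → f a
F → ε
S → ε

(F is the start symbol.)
A FIRST/FIRST conflict occurs when two productions N → α and N → β for the same non-terminal have FIRST(α) ∩ FIRST(β) ≠ ∅ (with ε ∈ FIRST of a nullable right-hand side, so two nullable alternatives also conflict).

FIRST sets of the non-terminals at (or reachable through a nullable prefix from) the front of some alternative:
  FIRST(F) = { 'c', ε }

Productions for F:
  F → F c S: FIRST = { 'c' }
  F → ε: FIRST = { ε }
Productions for S:
  S → f a: FIRST = { 'f' }
  S → ε: FIRST = { ε }

All alternatives of each non-terminal have pairwise disjoint FIRST sets.

Answer: No FIRST/FIRST conflicts.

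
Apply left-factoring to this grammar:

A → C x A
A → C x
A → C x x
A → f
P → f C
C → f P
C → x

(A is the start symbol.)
Left-factoring transforms A → αβ₁ | αβ₂ into A → αA' and A' → β₁ | β₂
(α is the longest common prefix among the alternatives). Repeat until
no nonterminal has two alternatives with a common prefix.

Round 1: A has alternatives sharing prefix 'C x'. Introduce A': A → C x A'
  Add: A' → A
  Add: A' → ε
  Add: A' → x

No remaining common prefixes — done.

Resulting grammar:
A → C x A'
A' → A
A' → ε
A' → x
A → f
P → f C
C → f P
C → x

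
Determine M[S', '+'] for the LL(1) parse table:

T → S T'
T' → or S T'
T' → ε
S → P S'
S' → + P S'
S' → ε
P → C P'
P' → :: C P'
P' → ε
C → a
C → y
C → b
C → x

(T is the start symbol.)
S' → + P S'

To find M[S', '+'], we find productions for S' where '+' is in the predict set (PREDICT(N → α) = (FIRST(α) \ {ε}) ∪ (FOLLOW(N) if α ⇒* ε)).

Relevant sets:
  FOLLOW(S') = { $, 'or' }

S' → + P S': PREDICT = { '+' }
  '+' is in predict set, so this production goes in M[S', '+']
S' → ε: PREDICT = { $, 'or' }

M[S', '+'] = S' → + P S'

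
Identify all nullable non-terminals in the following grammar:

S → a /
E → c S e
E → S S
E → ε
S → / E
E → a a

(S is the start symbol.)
{ 'E' }

ε-productions: E → ε
So E is immediately nullable.
No further non-terminal can be added: every production for the remaining non-terminals contains a terminal or a non-nullable non-terminal.
Nullable = { 'E' }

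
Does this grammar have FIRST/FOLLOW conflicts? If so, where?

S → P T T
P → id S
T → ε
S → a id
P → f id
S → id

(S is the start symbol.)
No FIRST/FOLLOW conflicts.

Nullable non-terminals: T.
T has a nullable alternative but only one production, so nothing to check.

P, S have no nullable alternative, so no FIRST/FOLLOW check is needed there.

No FIRST/FOLLOW conflicts found.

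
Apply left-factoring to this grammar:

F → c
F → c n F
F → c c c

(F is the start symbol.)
Left-factoring transforms A → αβ₁ | αβ₂ into A → αA' and A' → β₁ | β₂
(α is the longest common prefix among the alternatives). Repeat until
no nonterminal has two alternatives with a common prefix.

Round 1: F has alternatives sharing prefix 'c'. Introduce F': F → c F'
  Add: F' → ε
  Add: F' → n F
  Add: F' → c c

No remaining common prefixes — done.

Resulting grammar:
F → c F'
F' → ε
F' → n F
F' → c c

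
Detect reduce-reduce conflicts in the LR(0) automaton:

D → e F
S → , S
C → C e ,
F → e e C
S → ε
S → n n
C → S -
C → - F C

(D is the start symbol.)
No reduce-reduce conflicts

Augment with D' → D and build the canonical LR(0) collection (I0 = CLOSURE({[D' → . D]}), then GOTO on every symbol after a dot until no new states appear). It has 18 states:
  I0: { [D → . e F], [D' → . D] }  — shift
  I1: { [D' → D .] }  — accept
  I2: { [D → e . F], [F → . e e C] }  — shift
  I3: { [D → e F .] }  — reduce
  I4: { [F → e . e C] }  — shift
  I5: { [C → . - F C], [C → . C e ,], [C → . S -], [F → e e . C], [S → . , S], [S → . n n], [S → .] }  — shift, reduce
  I6: { [S → , . S], [S → . , S], [S → . n n], [S → .] }  — shift, reduce
  I7: { [C → - . F C], [F → . e e C] }  — shift
  I8: { [C → C . e ,], [F → e e C .] }  — shift, reduce
  I9: { [C → S . -] }  — shift
  I10: { [S → n . n] }  — shift
  I11: { [S → n n .] }  — reduce
  I12: { [C → S - .] }  — reduce
  I13: { [C → C e . ,] }  — shift
  I14: { [C → C e , .] }  — reduce
  I15: { [C → - F . C], [C → . - F C], [C → . C e ,], [C → . S -], [S → . , S], [S → . n n], [S → .] }  — shift, reduce
  I16: { [C → - F C .], [C → C . e ,] }  — shift, reduce
  I17: { [S → , S .] }  — reduce

No state contains more than one complete item.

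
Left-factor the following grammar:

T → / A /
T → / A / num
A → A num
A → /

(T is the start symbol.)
Left-factoring transforms A → αβ₁ | αβ₂ into A → αA' and A' → β₁ | β₂
(α is the longest common prefix among the alternatives). Repeat until
no nonterminal has two alternatives with a common prefix.

Round 1: T has alternatives sharing prefix '/ A /'. Introduce T': T → / A / T'
  Add: T' → ε
  Add: T' → num

No remaining common prefixes — done.

Resulting grammar:
T → / A / T'
T' → ε
T' → num
A → A num
A → /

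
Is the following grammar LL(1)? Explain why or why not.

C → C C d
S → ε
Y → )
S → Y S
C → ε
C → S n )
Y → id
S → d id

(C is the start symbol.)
A grammar is LL(1) if for each non-terminal N with multiple productions, the predict sets of those productions are pairwise disjoint, where PREDICT(N → α) = (FIRST(α) \ {ε}) ∪ (FOLLOW(N) if α ⇒* ε).

Relevant sets:
  FIRST(C) = { ')', 'd', 'id', 'n', ε }
  FIRST(S) = { ')', 'd', 'id', ε }
  FIRST(Y) = { ')', 'id' }
  FOLLOW(C) = { $, ')', 'd', 'id', 'n' }
  FOLLOW(S) = { 'n' }

For C:
  PREDICT(C → C C d) = { ')', 'd', 'id', 'n' }
  PREDICT(C → ε) = { $, ')', 'd', 'id', 'n' }
  PREDICT(C → S n ')') = { ')', 'd', 'id', 'n' }
For S:
  PREDICT(S → ε) = { 'n' }
  PREDICT(S → Y S) = { ')', 'id' }
  PREDICT(S → d id) = { 'd' }
For Y:
  PREDICT(Y → ')') = { ')' }
  PREDICT(Y → id) = { 'id' }

Conflict found: Predict set conflict for C: { ')', 'd', 'id', 'n' }
The grammar is NOT LL(1).

Answer: No. Predict set conflict for C: { ')', 'd', 'id', 'n' }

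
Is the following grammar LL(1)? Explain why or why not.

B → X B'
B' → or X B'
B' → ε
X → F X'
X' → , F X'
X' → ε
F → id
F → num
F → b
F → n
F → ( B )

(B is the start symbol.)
Relevant sets:
  FOLLOW(B') = { $, ')' }
  FOLLOW(X') = { $, ')', 'or' }

For B':
  PREDICT(B' → or X B') = { 'or' }
  PREDICT(B' → ε) = { $, ')' }
For X':
  PREDICT(X' → ',' F X') = { ',' }
  PREDICT(X' → ε) = { $, ')', 'or' }
For F:
  PREDICT(F → id) = { 'id' }
  PREDICT(F → num) = { 'num' }
  PREDICT(F → b) = { 'b' }
  PREDICT(F → n) = { 'n' }
  PREDICT(F → '(' B ')') = { '(' }
B, X have a single production, so nothing to check there.

All predict sets are disjoint. The grammar IS LL(1).

Answer: Yes, the grammar is LL(1).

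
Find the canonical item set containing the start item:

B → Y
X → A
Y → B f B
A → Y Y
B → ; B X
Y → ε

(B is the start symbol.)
First, augment the grammar with B' → B
I₀ = CLOSURE({ [B' → . B] }):
  [B' → . B] has the dot before B: add [B → . Y], [B → . ; B X]
  [B → . Y] has the dot before Y: add [Y → . B f B], [Y → .]
No further items can be added.

I₀ = { [B → . ; B X], [B → . Y], [B' → . B], [Y → . B f B], [Y → .] }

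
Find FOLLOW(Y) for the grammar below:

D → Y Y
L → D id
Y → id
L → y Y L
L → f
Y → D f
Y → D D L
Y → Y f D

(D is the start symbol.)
{ $, 'f', 'id', 'y' }

To compute FOLLOW(Y), find every occurrence of Y on a right-hand side N → α Y β: add FIRST(β) \ {ε}, and if β is empty or nullable also add FOLLOW(N). Iterate to a fixed point.

In D → Y Y: Y is followed by Y, add FIRST(Y) \ {ε} = { 'id' }
In D → Y Y: Y is at the end, add FOLLOW(D)
In L → y Y L: Y is followed by L, add FIRST(L) \ {ε} = { 'f', 'id', 'y' }
In Y → Y f D: Y is followed by f D, add FIRST(f D) \ {ε} = { 'f' }

The FOLLOW sets referred to above (computed the same way, to a fixed point):
  FOLLOW(D) = { $, 'f', 'id', 'y' }

Taking the union: FOLLOW(Y) = { $, 'f', 'id', 'y' }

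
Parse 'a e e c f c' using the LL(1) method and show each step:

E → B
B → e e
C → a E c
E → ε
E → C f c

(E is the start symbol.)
Stack is shown with the top on the left.

Stack        Input          Action
----------------------------------
E $          a e e c f c $  output E → C f c
C f c $      a e e c f c $  output C → a E c
a E c f c $  a e e c f c $  match 'a'
E c f c $    e e c f c $    output E → B
B c f c $    e e c f c $    output B → e e
e e c f c $  e e c f c $    match 'e'
e c f c $    e c f c $      match 'e'
c f c $      c f c $        match 'c'
f c $        f c $          match 'f'
c $          c $            match 'c'
$            $              accept

The string is accepted.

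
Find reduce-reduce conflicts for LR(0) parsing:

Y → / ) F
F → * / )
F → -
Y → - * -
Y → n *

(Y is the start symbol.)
Augment with Y' → Y and build the canonical LR(0) collection (I0 = CLOSURE({[Y' → . Y]}), then GOTO on every symbol after a dot until no new states appear). It has 14 states:
  I0: { [Y → . - * -], [Y → . / ) F], [Y → . n *], [Y' → . Y] }  — shift
  I1: { [Y → - . * -] }  — shift
  I2: { [Y → / . ) F] }  — shift
  I3: { [Y' → Y .] }  — accept
  I4: { [Y → n . *] }  — shift
  I5: { [Y → n * .] }  — reduce
  I6: { [F → . * / )], [F → . -], [Y → / ) . F] }  — shift
  I7: { [F → * . / )] }  — shift
  I8: { [F → - .] }  — reduce
  I9: { [Y → / ) F .] }  — reduce
  I10: { [F → * / . )] }  — shift
  I11: { [F → * / ) .] }  — reduce
  I12: { [Y → - * . -] }  — shift
  I13: { [Y → - * - .] }  — reduce

No state contains more than one complete item.

Answer: No reduce-reduce conflicts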